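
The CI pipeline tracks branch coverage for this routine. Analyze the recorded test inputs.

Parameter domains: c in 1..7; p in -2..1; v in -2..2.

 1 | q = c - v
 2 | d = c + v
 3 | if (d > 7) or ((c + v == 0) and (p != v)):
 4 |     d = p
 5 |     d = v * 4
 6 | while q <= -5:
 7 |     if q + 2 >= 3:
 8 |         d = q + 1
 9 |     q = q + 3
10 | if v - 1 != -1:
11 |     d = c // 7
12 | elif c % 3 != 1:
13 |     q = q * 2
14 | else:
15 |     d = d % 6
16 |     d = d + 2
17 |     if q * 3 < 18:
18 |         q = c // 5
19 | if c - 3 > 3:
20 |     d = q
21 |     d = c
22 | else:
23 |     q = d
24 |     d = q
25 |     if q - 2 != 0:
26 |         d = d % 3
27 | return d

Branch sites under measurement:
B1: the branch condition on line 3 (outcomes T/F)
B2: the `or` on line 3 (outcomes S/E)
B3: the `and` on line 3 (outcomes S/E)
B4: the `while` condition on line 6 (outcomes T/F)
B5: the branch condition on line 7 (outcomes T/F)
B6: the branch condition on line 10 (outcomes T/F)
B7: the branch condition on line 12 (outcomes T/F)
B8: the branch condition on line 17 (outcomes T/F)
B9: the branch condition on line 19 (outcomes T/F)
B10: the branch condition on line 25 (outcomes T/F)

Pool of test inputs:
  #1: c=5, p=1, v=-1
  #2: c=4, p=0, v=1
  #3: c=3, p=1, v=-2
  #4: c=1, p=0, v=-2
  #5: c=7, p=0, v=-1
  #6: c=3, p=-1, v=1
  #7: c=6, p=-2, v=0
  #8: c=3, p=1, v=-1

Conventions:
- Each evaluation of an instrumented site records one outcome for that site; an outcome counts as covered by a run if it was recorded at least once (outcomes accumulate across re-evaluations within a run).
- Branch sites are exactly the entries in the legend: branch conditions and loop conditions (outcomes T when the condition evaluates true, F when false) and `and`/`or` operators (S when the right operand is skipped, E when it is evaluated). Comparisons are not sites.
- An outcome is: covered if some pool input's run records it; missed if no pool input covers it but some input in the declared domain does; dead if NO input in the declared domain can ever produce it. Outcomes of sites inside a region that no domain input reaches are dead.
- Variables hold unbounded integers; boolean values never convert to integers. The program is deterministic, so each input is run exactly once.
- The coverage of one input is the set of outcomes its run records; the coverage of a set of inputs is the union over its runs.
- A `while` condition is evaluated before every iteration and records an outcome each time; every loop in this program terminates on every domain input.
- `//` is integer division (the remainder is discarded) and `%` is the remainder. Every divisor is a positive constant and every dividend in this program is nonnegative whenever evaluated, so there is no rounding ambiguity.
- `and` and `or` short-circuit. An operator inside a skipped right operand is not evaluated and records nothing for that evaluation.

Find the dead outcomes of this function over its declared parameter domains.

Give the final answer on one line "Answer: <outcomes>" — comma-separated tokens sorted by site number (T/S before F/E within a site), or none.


exhaustive pass over the 140-input domain:
  B4=T: no domain input ever produces it -> dead
  B5=T: no domain input ever produces it -> dead
  B5=F: no domain input ever produces it -> dead
  reachable outcomes have witnesses, e.g. B1=T (e.g. c=1, p=-2, v=-1), B1=F (e.g. c=1, p=-2, v=-2), B2=S (e.g. c=6, p=-2, v=2), B2=E (e.g. c=1, p=-2, v=-2)
Answer: B4=T, B5=T, B5=F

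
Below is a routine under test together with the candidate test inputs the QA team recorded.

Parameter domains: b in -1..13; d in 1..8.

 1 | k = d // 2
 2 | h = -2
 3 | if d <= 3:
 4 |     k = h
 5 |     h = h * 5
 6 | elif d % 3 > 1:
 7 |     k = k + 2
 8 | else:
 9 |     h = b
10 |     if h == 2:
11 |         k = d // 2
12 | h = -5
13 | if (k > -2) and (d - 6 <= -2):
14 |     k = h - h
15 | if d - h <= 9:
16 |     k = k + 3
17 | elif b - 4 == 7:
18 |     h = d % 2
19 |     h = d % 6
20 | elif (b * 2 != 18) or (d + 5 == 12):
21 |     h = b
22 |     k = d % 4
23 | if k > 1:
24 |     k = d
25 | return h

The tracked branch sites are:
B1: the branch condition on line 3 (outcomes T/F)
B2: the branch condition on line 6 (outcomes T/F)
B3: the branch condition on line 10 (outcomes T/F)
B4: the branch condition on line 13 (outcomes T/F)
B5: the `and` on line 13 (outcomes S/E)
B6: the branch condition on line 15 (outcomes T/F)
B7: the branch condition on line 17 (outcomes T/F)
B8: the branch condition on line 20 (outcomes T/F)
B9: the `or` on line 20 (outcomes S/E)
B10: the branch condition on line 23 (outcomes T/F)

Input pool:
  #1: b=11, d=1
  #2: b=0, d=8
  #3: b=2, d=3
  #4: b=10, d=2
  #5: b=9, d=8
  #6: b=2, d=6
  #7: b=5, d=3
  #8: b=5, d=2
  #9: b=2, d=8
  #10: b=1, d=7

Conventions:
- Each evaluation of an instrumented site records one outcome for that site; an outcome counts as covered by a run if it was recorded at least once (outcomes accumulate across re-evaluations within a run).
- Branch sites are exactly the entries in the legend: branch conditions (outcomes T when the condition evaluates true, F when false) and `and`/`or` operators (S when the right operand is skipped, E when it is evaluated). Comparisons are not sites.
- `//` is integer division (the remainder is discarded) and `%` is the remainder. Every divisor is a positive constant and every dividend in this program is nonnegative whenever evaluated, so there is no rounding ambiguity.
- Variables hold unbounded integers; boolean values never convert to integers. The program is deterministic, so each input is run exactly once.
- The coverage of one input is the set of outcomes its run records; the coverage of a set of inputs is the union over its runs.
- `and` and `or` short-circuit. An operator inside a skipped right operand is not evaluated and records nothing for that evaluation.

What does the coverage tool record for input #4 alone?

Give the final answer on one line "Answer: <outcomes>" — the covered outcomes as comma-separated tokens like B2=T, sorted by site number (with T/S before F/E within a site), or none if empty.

Tracing the run of input #4 (b=10, d=2):
  B1->T, B5->S, B4->F, B6->T, B10->F
deduplicating events, the covered set is: B1=T, B4=F, B5=S, B6=T, B10=F

Answer: B1=T, B4=F, B5=S, B6=T, B10=F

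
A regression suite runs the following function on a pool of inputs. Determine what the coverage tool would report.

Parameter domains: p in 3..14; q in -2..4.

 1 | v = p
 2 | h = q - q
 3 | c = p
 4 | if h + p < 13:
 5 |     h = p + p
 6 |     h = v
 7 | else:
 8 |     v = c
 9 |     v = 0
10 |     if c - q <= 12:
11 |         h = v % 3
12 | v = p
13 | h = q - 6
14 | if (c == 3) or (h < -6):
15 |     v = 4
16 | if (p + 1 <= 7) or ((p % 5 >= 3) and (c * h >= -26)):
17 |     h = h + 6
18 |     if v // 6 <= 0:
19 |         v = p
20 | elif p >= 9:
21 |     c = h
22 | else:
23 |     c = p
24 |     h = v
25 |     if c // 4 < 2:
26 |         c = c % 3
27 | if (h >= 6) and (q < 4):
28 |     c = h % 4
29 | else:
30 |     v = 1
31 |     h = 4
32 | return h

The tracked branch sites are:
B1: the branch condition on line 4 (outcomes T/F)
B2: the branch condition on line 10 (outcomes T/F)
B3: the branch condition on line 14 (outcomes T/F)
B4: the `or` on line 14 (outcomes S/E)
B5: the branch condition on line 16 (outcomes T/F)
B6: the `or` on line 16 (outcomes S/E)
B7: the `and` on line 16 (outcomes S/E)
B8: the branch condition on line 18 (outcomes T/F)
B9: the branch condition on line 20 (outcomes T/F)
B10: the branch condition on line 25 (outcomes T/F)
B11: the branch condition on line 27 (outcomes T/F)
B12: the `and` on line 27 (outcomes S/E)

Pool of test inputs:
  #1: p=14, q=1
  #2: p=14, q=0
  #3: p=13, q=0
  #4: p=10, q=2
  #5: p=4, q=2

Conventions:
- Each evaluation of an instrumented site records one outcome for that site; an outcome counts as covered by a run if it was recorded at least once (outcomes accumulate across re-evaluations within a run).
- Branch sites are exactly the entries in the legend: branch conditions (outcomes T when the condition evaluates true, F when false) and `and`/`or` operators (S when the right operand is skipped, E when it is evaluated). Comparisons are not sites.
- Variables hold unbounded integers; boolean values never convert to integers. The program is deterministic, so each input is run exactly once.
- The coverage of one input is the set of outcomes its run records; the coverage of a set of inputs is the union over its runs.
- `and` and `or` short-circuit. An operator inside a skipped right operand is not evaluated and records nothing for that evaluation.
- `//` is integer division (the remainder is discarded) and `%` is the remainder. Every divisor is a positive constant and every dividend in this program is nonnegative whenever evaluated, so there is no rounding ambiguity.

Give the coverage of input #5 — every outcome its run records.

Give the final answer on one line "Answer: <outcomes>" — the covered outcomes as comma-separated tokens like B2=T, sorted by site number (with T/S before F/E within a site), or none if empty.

Running input #5 (p=4, q=2), event by event:
  B1->T, B4->E, B3->F, B6->S, B5->T, B8->T, B12->S, B11->F
distinct outcomes covered: B1=T, B3=F, B4=E, B5=T, B6=S, B8=T, B11=F, B12=S

Answer: B1=T, B3=F, B4=E, B5=T, B6=S, B8=T, B11=F, B12=S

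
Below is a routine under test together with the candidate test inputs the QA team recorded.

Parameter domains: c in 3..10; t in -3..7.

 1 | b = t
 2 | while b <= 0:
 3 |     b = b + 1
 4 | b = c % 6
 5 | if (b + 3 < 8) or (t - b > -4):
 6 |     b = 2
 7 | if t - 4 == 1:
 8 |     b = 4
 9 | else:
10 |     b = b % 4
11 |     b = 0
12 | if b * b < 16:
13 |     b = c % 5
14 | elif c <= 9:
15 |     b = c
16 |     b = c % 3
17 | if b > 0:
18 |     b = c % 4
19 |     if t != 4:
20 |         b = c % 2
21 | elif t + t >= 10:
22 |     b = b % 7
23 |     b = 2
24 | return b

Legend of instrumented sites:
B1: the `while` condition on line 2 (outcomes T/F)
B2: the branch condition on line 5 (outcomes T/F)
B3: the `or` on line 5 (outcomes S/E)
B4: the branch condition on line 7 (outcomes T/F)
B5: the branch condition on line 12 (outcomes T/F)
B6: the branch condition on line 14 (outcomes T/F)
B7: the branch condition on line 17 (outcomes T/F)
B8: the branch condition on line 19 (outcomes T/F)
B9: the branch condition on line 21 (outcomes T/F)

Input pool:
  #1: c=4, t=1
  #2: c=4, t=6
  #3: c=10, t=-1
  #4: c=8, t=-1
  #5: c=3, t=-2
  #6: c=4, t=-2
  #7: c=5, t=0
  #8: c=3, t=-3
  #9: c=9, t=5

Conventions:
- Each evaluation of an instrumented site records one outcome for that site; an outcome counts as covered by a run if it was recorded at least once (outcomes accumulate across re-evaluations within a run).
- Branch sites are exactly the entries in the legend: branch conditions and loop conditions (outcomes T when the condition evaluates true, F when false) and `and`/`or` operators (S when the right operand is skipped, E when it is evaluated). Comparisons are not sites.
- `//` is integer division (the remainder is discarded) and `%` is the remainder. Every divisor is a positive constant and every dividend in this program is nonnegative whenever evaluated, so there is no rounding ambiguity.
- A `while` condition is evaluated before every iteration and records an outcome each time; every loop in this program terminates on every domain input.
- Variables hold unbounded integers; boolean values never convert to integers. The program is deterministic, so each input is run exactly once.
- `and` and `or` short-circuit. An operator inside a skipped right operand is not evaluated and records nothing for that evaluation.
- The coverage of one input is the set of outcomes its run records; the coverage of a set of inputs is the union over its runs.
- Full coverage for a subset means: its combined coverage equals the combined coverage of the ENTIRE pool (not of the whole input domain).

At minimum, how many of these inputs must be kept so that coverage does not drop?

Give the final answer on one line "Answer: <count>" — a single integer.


test 1 (c=4, t=1) fires B1->F, B3->S, B2->T, B4->F, B5->T, B7->T, B8->T; hits B1=F, B2=T, B3=S, B4=F, B5=T, B7=T, B8=T
test 2 (c=4, t=6) fires B1->F, B3->S, B2->T, B4->F, B5->T, B7->T, B8->T; hits B1=F, B2=T, B3=S, B4=F, B5=T, B7=T, B8=T
test 3 (c=10, t=-1) fires B1->T, B1->T, B1->F, B3->S, B2->T, B4->F, B5->T, B7->F, B9->F; hits B1=T, B1=F, B2=T, B3=S, B4=F, B5=T, B7=F, B9=F
test 4 (c=8, t=-1) fires B1->T, B1->T, B1->F, B3->S, B2->T, B4->F, B5->T, B7->T, B8->T; hits B1=T, B1=F, B2=T, B3=S, B4=F, B5=T, B7=T, B8=T
test 5 (c=3, t=-2) fires B1->T, B1->T, B1->T, B1->F, B3->S, B2->T, B4->F, B5->T, B7->T, B8->T; hits B1=T, B1=F, B2=T, B3=S, B4=F, B5=T, B7=T, B8=T
test 6 (c=4, t=-2) fires B1->T, B1->T, B1->T, B1->F, B3->S, B2->T, B4->F, B5->T, B7->T, B8->T; hits B1=T, B1=F, B2=T, B3=S, B4=F, B5=T, B7=T, B8=T
test 7 (c=5, t=0) fires B1->T, B1->F, B3->E, B2->F, B4->F, B5->T, B7->F, B9->F; hits B1=T, B1=F, B2=F, B3=E, B4=F, B5=T, B7=F, B9=F
test 8 (c=3, t=-3) fires B1->T, B1->T, B1->T, B1->T, B1->F, B3->S, B2->T, B4->F, B5->T, B7->T, B8->T; hits B1=T, B1=F, B2=T, B3=S, B4=F, B5=T, B7=T, B8=T
test 9 (c=9, t=5) fires B1->F, B3->S, B2->T, B4->T, B5->F, B6->T, B7->F, B9->T; hits B1=F, B2=T, B3=S, B4=T, B5=F, B6=T, B7=F, B9=T
union over all inputs: B1=T, B1=F, B2=T, B2=F, B3=S, B3=E, B4=T, B4=F, B5=T, B5=F, B6=T, B7=T, B7=F, B8=T, B9=T, B9=F (16 outcomes)
size 1 is not enough: best union over all size-1 subsets is 8/16
size 2 is not enough: best union over all size-2 subsets is 14/16
inputs {1, 7, 9} (size 3) cover everything; no size-3 subset with a lexicographically smaller index list covers all 16
Answer: 3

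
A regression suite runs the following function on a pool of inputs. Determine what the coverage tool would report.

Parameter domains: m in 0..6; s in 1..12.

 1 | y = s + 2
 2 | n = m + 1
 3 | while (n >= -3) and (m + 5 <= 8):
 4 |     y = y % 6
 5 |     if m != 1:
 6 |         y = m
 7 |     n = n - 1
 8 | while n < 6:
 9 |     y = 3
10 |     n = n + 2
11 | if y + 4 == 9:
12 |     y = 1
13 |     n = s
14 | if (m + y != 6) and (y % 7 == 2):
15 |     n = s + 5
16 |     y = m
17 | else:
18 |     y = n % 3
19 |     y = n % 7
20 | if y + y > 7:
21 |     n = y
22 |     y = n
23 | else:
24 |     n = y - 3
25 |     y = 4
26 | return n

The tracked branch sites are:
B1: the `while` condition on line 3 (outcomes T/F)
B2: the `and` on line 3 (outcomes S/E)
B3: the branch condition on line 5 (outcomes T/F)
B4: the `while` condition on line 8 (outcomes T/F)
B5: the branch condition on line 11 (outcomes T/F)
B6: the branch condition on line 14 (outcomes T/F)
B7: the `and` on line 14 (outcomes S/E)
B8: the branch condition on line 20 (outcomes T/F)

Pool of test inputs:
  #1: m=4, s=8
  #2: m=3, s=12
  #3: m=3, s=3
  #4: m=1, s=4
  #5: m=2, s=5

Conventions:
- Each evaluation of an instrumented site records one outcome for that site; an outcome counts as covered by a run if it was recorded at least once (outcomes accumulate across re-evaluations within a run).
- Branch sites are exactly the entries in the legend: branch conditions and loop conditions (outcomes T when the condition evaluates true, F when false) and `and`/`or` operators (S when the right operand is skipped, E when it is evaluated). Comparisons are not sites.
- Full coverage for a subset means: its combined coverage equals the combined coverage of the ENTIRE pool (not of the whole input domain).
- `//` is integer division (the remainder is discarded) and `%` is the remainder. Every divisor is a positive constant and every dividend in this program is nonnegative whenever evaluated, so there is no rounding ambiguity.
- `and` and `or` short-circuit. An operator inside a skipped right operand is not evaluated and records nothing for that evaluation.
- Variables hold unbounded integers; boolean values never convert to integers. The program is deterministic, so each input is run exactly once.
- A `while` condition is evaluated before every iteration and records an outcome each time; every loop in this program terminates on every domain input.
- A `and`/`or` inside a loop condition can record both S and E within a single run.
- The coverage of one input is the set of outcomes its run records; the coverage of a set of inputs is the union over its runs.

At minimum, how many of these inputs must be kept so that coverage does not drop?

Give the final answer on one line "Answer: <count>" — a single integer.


input #1 (m=4, s=8): covers B1=F, B2=E, B4=T, B4=F, B5=F, B6=F, B7=E, B8=F
input #2 (m=3, s=12): covers B1=T, B1=F, B2=S, B2=E, B3=T, B4=T, B4=F, B5=F, B6=F, B7=S, B8=T
input #3 (m=3, s=3): covers B1=T, B1=F, B2=S, B2=E, B3=T, B4=T, B4=F, B5=F, B6=F, B7=S, B8=T
input #4 (m=1, s=4): covers B1=T, B1=F, B2=S, B2=E, B3=F, B4=T, B4=F, B5=F, B6=F, B7=E, B8=T
input #5 (m=2, s=5): covers B1=T, B1=F, B2=S, B2=E, B3=T, B4=T, B4=F, B5=F, B6=F, B7=E, B8=T
pool-wide coverage (14 outcomes): B1=T, B1=F, B2=S, B2=E, B3=T, B3=F, B4=T, B4=F, B5=F, B6=F, B7=S, B7=E, B8=T, B8=F
no size-1 subset reaches all 14 outcomes (best union: 11/14)
no size-2 subset reaches all 14 outcomes (best union: 13/14)
at size 3, {1, 2, 4} reaches all 14 outcomes; every lexicographically earlier size-3 subset fails
Answer: 3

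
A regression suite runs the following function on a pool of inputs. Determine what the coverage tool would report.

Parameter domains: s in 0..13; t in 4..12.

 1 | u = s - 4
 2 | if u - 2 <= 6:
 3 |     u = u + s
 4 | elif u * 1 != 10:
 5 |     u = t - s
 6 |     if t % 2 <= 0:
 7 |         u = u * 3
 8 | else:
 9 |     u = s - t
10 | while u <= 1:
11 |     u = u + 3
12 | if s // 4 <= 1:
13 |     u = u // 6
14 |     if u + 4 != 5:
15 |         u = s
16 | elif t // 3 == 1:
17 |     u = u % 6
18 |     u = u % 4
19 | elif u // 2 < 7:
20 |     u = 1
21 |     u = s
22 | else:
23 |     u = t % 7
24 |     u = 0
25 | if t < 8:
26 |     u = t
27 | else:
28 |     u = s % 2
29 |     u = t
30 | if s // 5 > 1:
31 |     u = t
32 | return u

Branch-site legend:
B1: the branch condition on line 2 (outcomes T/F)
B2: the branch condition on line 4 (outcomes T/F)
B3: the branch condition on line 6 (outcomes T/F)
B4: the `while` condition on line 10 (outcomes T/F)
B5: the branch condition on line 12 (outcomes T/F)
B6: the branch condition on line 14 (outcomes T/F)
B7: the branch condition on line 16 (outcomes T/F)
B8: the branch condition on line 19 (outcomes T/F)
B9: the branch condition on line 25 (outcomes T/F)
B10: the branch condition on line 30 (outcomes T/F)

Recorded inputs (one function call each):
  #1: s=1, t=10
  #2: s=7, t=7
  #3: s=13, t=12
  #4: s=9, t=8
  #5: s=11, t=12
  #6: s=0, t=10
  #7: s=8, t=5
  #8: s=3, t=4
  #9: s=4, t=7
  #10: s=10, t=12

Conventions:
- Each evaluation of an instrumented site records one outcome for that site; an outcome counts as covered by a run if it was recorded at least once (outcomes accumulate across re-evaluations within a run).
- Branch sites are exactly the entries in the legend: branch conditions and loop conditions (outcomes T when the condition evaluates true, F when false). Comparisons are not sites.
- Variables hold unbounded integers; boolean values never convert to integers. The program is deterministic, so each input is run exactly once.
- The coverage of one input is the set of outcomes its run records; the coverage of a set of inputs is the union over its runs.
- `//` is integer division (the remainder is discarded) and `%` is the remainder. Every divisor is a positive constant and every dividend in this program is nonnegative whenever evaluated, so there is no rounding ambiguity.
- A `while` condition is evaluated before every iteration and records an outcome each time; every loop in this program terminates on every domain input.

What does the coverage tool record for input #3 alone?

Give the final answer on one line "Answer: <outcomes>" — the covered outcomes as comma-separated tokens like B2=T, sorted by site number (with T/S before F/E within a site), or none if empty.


Simulating input #3 (s=13, t=12) step by step:
  B1->F, B2->T, B3->T, B4->T, B4->T, B4->F, B5->F, B7->F, B8->T, B9->F
  B10->T
collecting distinct outcomes: B1=F, B2=T, B3=T, B4=T, B4=F, B5=F, B7=F, B8=T, B9=F, B10=T
Answer: B1=F, B2=T, B3=T, B4=T, B4=F, B5=F, B7=F, B8=T, B9=F, B10=T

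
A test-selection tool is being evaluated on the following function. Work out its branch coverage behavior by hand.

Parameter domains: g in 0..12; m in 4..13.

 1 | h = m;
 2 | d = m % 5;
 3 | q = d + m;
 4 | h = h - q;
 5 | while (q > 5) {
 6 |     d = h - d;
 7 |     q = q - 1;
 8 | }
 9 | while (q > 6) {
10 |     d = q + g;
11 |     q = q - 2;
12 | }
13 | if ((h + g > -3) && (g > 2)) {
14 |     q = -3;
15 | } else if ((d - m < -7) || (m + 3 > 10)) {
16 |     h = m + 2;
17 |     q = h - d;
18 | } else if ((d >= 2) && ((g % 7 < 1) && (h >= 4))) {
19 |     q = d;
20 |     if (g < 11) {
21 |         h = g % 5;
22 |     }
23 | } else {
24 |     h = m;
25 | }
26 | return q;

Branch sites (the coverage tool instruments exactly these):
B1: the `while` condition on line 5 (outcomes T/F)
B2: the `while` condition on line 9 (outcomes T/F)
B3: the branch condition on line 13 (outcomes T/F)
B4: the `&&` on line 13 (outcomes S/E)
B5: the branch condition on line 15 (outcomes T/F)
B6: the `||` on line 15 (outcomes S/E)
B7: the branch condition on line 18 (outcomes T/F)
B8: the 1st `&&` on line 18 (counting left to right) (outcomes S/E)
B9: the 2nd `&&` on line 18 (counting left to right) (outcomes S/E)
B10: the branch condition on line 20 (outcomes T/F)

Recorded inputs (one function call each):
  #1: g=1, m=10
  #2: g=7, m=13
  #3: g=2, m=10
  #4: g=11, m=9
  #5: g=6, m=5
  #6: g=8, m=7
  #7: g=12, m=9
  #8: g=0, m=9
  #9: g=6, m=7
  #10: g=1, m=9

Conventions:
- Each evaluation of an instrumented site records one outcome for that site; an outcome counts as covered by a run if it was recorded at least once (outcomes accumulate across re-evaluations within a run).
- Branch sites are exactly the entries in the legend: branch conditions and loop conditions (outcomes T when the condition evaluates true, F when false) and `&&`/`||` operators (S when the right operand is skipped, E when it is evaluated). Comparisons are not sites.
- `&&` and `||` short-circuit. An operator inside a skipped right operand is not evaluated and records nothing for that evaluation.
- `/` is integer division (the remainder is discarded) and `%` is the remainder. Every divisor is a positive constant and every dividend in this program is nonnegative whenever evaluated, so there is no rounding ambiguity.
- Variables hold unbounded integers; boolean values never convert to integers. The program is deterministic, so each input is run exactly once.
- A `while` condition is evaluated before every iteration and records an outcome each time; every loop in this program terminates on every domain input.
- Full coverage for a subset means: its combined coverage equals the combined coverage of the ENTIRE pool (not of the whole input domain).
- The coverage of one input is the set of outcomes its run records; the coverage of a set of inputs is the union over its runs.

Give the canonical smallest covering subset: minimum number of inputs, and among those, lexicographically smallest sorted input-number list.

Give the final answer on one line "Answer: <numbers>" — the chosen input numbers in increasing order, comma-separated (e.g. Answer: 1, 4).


input #1 (g=1, m=10): covers B1=T, B1=F, B2=F, B3=F, B4=E, B5=T, B6=S
input #2 (g=7, m=13): covers B1=T, B1=F, B2=F, B3=T, B4=E
input #3 (g=2, m=10): covers B1=T, B1=F, B2=F, B3=F, B4=E, B5=T, B6=S
input #4 (g=11, m=9): covers B1=T, B1=F, B2=F, B3=T, B4=E
input #5 (g=6, m=5): covers B1=F, B2=F, B3=T, B4=E
input #6 (g=8, m=7): covers B1=T, B1=F, B2=F, B3=T, B4=E
input #7 (g=12, m=9): covers B1=T, B1=F, B2=F, B3=T, B4=E
input #8 (g=0, m=9): covers B1=T, B1=F, B2=F, B3=F, B4=S, B5=T, B6=E
input #9 (g=6, m=7): covers B1=T, B1=F, B2=F, B3=T, B4=E
input #10 (g=1, m=9): covers B1=T, B1=F, B2=F, B3=F, B4=S, B5=T, B6=E
the full pool covers 10 outcomes: B1=T, B1=F, B2=F, B3=T, B3=F, B4=S, B4=E, B5=T, B6=S, B6=E
size 1 is not enough: best union over all size-1 subsets is 7/10
size 2 is not enough: best union over all size-2 subsets is 9/10
the canonical winner is {1, 2, 8}: size 3, full 10-outcome coverage, earliest index list among size-3 covers
Answer: 1, 2, 8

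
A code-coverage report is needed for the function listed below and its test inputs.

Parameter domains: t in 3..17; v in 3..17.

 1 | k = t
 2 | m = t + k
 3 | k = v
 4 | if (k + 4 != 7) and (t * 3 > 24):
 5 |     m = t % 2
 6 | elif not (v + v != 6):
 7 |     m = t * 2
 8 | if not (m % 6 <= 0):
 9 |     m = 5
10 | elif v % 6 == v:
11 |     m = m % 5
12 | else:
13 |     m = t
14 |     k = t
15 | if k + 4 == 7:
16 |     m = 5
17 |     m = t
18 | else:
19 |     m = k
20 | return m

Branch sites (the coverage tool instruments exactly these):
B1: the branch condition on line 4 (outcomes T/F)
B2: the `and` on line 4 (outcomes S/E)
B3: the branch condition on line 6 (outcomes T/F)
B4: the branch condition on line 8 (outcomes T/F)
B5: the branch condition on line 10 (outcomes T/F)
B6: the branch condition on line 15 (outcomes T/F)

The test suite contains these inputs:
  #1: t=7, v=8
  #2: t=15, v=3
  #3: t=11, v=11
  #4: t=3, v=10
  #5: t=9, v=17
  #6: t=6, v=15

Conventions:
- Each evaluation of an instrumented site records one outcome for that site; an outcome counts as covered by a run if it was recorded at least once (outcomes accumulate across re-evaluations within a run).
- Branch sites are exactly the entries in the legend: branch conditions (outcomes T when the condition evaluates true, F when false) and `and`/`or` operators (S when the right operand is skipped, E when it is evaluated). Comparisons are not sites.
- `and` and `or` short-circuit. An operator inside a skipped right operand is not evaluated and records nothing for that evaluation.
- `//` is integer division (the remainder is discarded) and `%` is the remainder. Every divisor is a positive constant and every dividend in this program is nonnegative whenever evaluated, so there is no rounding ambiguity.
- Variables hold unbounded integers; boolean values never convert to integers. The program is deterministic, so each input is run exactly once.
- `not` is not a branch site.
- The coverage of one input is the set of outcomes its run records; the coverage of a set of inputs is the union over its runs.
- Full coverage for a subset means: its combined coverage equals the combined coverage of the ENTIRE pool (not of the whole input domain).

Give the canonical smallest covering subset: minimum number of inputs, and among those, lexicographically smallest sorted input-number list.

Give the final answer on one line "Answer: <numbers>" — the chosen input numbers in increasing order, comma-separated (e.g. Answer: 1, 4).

#1 (t=7, v=8) -> B2->E, B1->F, B3->F, B4->T, B6->F; covered: B1=F, B2=E, B3=F, B4=T, B6=F
#2 (t=15, v=3) -> B2->S, B1->F, B3->T, B4->F, B5->T, B6->T; covered: B1=F, B2=S, B3=T, B4=F, B5=T, B6=T
#3 (t=11, v=11) -> B2->E, B1->T, B4->T, B6->F; covered: B1=T, B2=E, B4=T, B6=F
#4 (t=3, v=10) -> B2->E, B1->F, B3->F, B4->F, B5->F, B6->T; covered: B1=F, B2=E, B3=F, B4=F, B5=F, B6=T
#5 (t=9, v=17) -> B2->E, B1->T, B4->T, B6->F; covered: B1=T, B2=E, B4=T, B6=F
#6 (t=6, v=15) -> B2->E, B1->F, B3->F, B4->F, B5->F, B6->F; covered: B1=F, B2=E, B3=F, B4=F, B5=F, B6=F
pool-wide coverage (12 outcomes): B1=T, B1=F, B2=S, B2=E, B3=T, B3=F, B4=T, B4=F, B5=T, B5=F, B6=T, B6=F
checked all size-1 subsets: none covers 12 outcomes (max 6/12)
checked all size-2 subsets: none covers 12 outcomes (max 10/12)
size 3: inputs {2, 3, 4} cover all 12 outcomes, and no lexicographically smaller subset of this size does

Answer: 2, 3, 4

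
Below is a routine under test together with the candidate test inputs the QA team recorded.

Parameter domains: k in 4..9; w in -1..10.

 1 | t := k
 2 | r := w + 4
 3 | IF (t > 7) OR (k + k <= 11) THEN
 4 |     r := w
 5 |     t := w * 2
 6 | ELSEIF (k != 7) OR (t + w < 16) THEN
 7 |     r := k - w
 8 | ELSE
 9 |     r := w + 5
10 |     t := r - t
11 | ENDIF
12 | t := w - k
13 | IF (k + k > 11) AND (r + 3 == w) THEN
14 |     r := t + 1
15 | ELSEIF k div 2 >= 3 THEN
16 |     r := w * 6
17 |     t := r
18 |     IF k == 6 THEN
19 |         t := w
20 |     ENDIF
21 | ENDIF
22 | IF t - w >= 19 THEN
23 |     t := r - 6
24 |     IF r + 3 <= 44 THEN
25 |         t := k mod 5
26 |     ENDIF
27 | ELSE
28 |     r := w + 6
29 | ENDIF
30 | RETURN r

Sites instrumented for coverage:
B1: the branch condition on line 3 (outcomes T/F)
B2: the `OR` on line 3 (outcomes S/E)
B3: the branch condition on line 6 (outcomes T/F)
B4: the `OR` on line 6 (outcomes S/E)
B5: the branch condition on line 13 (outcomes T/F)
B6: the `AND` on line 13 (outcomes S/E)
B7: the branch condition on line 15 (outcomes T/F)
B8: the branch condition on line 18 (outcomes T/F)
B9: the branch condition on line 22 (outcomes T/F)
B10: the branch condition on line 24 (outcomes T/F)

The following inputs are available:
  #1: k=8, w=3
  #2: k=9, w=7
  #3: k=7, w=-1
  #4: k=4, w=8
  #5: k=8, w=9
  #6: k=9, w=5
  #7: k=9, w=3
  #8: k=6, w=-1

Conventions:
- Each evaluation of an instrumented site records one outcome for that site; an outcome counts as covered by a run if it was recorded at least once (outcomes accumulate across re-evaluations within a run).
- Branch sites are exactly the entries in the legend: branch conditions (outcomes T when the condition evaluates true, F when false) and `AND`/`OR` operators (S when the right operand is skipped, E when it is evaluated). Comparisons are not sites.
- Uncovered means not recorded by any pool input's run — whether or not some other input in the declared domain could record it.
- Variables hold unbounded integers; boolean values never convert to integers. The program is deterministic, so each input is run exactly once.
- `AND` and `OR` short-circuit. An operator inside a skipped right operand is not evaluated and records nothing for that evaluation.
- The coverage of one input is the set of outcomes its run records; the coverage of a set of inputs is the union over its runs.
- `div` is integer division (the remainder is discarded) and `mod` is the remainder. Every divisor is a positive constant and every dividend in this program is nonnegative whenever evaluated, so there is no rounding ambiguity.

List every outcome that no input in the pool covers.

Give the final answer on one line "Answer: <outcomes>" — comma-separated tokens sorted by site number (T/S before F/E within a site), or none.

test 1 (k=8, w=3) fires B2->S, B1->T, B6->E, B5->F, B7->T, B8->F, B9->F; hits B1=T, B2=S, B5=F, B6=E, B7=T, B8=F, B9=F
test 2 (k=9, w=7) fires B2->S, B1->T, B6->E, B5->F, B7->T, B8->F, B9->T, B10->F; hits B1=T, B2=S, B5=F, B6=E, B7=T, B8=F, B9=T, B10=F
test 3 (k=7, w=-1) fires B2->E, B1->F, B4->E, B3->T, B6->E, B5->F, B7->T, B8->F, B9->F; hits B1=F, B2=E, B3=T, B4=E, B5=F, B6=E, B7=T, B8=F, B9=F
test 4 (k=4, w=8) fires B2->E, B1->T, B6->S, B5->F, B7->F, B9->F; hits B1=T, B2=E, B5=F, B6=S, B7=F, B9=F
test 5 (k=8, w=9) fires B2->S, B1->T, B6->E, B5->F, B7->T, B8->F, B9->T, B10->F; hits B1=T, B2=S, B5=F, B6=E, B7=T, B8=F, B9=T, B10=F
test 6 (k=9, w=5) fires B2->S, B1->T, B6->E, B5->F, B7->T, B8->F, B9->T, B10->T; hits B1=T, B2=S, B5=F, B6=E, B7=T, B8=F, B9=T, B10=T
test 7 (k=9, w=3) fires B2->S, B1->T, B6->E, B5->F, B7->T, B8->F, B9->F; hits B1=T, B2=S, B5=F, B6=E, B7=T, B8=F, B9=F
test 8 (k=6, w=-1) fires B2->E, B1->F, B4->S, B3->T, B6->E, B5->F, B7->T, B8->T, B9->F; hits B1=F, B2=E, B3=T, B4=S, B5=F, B6=E, B7=T, B8=T, B9=F
union over the pool: B1=T, B1=F, B2=S, B2=E, B3=T, B4=S, B4=E, B5=F, B6=S, B6=E, B7=T, B7=F, B8=T, B8=F, B9=T, B9=F, B10=T, B10=F
uncovered (2 of 20): B3=F, B5=T

Answer: B3=F, B5=T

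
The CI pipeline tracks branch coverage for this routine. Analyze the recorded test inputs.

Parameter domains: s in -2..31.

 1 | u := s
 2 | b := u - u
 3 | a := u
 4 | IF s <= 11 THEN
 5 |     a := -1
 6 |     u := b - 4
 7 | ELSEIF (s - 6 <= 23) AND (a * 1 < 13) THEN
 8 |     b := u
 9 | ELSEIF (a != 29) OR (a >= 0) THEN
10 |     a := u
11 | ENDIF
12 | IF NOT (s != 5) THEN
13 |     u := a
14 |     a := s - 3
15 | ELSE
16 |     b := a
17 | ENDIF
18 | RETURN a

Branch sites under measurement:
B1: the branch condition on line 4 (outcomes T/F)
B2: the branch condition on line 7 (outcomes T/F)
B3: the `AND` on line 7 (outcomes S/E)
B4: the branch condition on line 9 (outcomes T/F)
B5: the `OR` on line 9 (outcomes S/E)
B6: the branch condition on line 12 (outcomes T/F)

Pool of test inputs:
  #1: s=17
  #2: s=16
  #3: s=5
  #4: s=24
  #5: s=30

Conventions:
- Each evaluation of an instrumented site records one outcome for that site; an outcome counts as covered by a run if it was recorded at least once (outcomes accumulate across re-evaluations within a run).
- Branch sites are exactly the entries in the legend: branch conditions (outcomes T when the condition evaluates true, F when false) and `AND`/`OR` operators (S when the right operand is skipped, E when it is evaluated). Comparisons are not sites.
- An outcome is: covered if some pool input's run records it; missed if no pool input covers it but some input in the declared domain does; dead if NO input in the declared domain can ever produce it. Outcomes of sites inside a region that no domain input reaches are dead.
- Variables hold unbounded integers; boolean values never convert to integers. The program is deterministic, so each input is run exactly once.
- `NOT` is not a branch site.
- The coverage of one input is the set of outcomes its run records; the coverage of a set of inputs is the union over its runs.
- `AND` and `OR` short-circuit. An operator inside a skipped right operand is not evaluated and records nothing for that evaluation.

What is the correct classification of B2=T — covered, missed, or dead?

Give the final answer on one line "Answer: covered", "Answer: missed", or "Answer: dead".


no pool input records B2=T
but domain input (s=12) does record it -> reachable, so missed
Answer: missed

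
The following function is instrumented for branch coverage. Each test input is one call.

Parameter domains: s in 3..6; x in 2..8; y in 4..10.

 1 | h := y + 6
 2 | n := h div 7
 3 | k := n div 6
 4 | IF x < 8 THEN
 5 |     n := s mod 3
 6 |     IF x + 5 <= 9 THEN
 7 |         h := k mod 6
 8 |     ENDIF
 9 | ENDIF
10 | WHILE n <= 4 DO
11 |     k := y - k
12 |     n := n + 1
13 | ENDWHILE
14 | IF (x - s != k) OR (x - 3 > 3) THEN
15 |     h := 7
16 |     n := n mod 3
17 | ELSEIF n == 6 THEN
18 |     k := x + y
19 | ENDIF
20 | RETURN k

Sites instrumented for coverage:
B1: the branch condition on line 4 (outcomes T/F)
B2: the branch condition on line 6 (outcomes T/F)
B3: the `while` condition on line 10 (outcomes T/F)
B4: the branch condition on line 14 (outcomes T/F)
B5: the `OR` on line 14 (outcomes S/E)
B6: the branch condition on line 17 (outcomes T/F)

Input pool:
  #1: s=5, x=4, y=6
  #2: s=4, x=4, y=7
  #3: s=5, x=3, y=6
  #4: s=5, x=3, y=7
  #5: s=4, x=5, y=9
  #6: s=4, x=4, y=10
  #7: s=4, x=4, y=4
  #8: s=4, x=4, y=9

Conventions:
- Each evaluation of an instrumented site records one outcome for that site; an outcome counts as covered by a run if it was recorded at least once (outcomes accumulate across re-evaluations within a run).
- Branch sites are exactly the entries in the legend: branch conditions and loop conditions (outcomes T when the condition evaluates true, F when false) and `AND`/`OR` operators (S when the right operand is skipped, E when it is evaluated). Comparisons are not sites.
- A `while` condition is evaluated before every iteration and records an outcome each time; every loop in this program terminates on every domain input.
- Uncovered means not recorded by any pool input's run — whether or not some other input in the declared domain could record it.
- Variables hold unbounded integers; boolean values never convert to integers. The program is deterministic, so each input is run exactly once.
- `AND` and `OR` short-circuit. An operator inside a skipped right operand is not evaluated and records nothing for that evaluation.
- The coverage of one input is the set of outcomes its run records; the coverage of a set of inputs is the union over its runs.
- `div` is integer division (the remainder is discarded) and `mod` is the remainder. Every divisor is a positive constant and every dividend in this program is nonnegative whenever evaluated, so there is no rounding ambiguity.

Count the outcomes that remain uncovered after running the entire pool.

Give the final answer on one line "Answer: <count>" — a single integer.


input #1 (s=5, x=4, y=6): covers B1=T, B2=T, B3=T, B3=F, B4=T, B5=S
input #2 (s=4, x=4, y=7): covers B1=T, B2=T, B3=T, B3=F, B4=F, B5=E, B6=F
input #3 (s=5, x=3, y=6): covers B1=T, B2=T, B3=T, B3=F, B4=T, B5=S
input #4 (s=5, x=3, y=7): covers B1=T, B2=T, B3=T, B3=F, B4=T, B5=S
input #5 (s=4, x=5, y=9): covers B1=T, B2=F, B3=T, B3=F, B4=T, B5=S
input #6 (s=4, x=4, y=10): covers B1=T, B2=T, B3=T, B3=F, B4=F, B5=E, B6=F
input #7 (s=4, x=4, y=4): covers B1=T, B2=T, B3=T, B3=F, B4=F, B5=E, B6=F
input #8 (s=4, x=4, y=9): covers B1=T, B2=T, B3=T, B3=F, B4=F, B5=E, B6=F
union over the pool: B1=T, B2=T, B2=F, B3=T, B3=F, B4=T, B4=F, B5=S, B5=E, B6=F
uncovered (2 of 12): B1=F, B6=T
Answer: 2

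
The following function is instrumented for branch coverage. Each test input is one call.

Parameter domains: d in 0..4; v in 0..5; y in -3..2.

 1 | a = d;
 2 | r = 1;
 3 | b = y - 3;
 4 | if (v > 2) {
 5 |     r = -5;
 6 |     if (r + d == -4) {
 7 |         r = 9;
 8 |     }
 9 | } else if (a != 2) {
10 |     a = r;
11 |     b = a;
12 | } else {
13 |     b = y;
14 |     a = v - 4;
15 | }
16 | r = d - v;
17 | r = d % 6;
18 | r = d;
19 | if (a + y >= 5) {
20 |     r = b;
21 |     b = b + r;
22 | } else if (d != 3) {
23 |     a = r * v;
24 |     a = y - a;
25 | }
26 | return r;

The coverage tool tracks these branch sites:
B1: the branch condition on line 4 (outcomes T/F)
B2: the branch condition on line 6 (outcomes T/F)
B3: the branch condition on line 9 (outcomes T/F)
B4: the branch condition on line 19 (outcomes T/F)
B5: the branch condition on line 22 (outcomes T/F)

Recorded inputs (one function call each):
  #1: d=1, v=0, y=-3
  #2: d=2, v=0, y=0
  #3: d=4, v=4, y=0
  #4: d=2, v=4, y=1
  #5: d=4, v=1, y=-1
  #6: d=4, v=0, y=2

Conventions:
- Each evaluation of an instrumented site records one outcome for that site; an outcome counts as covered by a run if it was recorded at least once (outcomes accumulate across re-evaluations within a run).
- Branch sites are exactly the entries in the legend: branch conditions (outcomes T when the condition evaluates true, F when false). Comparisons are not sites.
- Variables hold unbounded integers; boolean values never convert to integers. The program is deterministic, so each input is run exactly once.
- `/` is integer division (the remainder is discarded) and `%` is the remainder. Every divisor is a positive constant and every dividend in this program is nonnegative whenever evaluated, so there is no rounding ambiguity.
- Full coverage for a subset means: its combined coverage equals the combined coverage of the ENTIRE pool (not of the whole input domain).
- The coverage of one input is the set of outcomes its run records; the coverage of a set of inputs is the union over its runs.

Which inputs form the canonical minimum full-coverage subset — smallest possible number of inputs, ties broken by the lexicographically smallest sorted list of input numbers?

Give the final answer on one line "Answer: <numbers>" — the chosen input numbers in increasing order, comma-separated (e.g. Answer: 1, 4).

test 1 (d=1, v=0, y=-3) fires B1->F, B3->T, B4->F, B5->T; hits B1=F, B3=T, B4=F, B5=T
test 2 (d=2, v=0, y=0) fires B1->F, B3->F, B4->F, B5->T; hits B1=F, B3=F, B4=F, B5=T
test 3 (d=4, v=4, y=0) fires B1->T, B2->F, B4->F, B5->T; hits B1=T, B2=F, B4=F, B5=T
test 4 (d=2, v=4, y=1) fires B1->T, B2->F, B4->F, B5->T; hits B1=T, B2=F, B4=F, B5=T
test 5 (d=4, v=1, y=-1) fires B1->F, B3->T, B4->F, B5->T; hits B1=F, B3=T, B4=F, B5=T
test 6 (d=4, v=0, y=2) fires B1->F, B3->T, B4->F, B5->T; hits B1=F, B3=T, B4=F, B5=T
union over all inputs: B1=T, B1=F, B2=F, B3=T, B3=F, B4=F, B5=T (7 outcomes)
every size-1 subset falls short of the 7 outcomes (best: 4/7)
every size-2 subset falls short of the 7 outcomes (best: 6/7)
at size 3, {1, 2, 3} reaches all 7 outcomes; every lexicographically earlier size-3 subset fails

Answer: 1, 2, 3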